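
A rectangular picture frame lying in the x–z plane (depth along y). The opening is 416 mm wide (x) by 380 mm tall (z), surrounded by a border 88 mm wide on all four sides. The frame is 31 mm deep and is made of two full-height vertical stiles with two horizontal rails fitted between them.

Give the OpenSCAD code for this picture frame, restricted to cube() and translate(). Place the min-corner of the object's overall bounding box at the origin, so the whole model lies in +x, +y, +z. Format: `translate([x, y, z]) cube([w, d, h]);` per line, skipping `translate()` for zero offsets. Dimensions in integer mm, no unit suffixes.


cube([88, 31, 556]);
translate([504, 0, 0]) cube([88, 31, 556]);
translate([88, 0, 0]) cube([416, 31, 88]);
translate([88, 0, 468]) cube([416, 31, 88]);


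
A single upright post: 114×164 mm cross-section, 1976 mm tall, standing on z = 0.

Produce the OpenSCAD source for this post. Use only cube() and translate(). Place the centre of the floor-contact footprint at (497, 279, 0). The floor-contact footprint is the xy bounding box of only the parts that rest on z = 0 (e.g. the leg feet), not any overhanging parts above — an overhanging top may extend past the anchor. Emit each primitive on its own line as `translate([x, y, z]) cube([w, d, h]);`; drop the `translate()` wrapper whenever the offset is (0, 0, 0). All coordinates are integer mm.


translate([440, 197, 0]) cube([114, 164, 1976]);


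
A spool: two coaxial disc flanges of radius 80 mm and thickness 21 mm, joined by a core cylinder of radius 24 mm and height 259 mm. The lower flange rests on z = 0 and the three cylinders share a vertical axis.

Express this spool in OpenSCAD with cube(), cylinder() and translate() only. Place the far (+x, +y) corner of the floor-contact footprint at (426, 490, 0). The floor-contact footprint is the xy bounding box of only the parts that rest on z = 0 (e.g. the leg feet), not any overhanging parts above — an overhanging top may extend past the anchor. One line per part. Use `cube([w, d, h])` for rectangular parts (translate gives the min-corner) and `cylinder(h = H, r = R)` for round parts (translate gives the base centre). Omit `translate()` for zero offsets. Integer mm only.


translate([346, 410, 0]) cylinder(h = 21, r = 80);
translate([346, 410, 21]) cylinder(h = 259, r = 24);
translate([346, 410, 280]) cylinder(h = 21, r = 80);


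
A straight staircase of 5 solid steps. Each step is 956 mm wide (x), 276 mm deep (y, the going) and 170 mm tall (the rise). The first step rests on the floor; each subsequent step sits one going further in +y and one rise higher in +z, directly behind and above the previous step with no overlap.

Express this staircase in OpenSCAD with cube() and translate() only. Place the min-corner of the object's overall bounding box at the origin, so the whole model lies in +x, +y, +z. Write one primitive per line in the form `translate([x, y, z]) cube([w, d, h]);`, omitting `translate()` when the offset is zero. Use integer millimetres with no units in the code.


cube([956, 276, 170]);
translate([0, 276, 170]) cube([956, 276, 170]);
translate([0, 552, 340]) cube([956, 276, 170]);
translate([0, 828, 510]) cube([956, 276, 170]);
translate([0, 1104, 680]) cube([956, 276, 170]);


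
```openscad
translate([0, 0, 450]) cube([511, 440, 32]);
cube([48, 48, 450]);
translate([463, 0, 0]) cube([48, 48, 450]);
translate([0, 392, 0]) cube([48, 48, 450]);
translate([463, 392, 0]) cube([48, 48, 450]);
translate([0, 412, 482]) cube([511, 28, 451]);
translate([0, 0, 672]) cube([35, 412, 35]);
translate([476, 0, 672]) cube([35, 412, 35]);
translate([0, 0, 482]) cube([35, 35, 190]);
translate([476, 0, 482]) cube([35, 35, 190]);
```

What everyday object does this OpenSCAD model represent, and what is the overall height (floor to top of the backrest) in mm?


A chair. The overall height is 933 mm.

A slab on four corner posts with a tall panel at the back — a chair. The seat slab sits at z = 450 with thickness 32, and the 451 mm backrest starts at the seat top, so the overall height is 450 + 32 + 451 = 933 mm.


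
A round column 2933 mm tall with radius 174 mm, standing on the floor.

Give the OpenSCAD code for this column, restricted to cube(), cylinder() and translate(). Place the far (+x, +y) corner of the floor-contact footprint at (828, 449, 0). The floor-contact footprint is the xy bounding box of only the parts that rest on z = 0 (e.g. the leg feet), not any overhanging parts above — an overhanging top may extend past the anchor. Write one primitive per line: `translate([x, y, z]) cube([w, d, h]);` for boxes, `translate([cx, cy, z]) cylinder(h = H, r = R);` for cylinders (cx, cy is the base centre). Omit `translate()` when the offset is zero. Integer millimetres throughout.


translate([654, 275, 0]) cylinder(h = 2933, r = 174);


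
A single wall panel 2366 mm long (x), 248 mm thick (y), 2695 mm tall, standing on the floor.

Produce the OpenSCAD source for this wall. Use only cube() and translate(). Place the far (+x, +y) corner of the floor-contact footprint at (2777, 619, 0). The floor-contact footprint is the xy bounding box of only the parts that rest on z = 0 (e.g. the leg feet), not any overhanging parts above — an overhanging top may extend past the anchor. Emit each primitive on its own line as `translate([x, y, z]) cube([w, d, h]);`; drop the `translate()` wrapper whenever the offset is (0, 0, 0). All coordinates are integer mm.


translate([411, 371, 0]) cube([2366, 248, 2695]);


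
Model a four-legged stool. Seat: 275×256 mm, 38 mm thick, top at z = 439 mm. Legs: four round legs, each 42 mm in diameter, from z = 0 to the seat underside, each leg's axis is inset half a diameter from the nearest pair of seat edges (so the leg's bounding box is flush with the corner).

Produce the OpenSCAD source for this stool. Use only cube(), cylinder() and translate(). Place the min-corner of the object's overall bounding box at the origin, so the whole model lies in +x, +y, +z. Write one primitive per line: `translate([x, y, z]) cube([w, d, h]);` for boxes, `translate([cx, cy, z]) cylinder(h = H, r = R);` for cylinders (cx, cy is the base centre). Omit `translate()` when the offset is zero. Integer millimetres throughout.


translate([0, 0, 401]) cube([275, 256, 38]);
translate([21, 21, 0]) cylinder(h = 401, r = 21);
translate([254, 21, 0]) cylinder(h = 401, r = 21);
translate([21, 235, 0]) cylinder(h = 401, r = 21);
translate([254, 235, 0]) cylinder(h = 401, r = 21);


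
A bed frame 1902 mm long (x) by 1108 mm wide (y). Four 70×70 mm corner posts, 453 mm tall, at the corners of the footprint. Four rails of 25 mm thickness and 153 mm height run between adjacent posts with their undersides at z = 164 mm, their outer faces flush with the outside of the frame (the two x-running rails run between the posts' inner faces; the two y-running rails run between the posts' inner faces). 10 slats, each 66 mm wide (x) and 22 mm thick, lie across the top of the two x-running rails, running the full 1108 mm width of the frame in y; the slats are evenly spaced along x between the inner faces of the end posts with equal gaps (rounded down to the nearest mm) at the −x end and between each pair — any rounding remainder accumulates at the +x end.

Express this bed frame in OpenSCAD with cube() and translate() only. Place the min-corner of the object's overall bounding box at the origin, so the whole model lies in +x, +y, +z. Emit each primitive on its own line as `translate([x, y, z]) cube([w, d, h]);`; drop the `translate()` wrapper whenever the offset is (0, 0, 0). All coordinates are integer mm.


cube([70, 70, 453]);
translate([0, 1038, 0]) cube([70, 70, 453]);
translate([1832, 0, 0]) cube([70, 70, 453]);
translate([1832, 1038, 0]) cube([70, 70, 453]);
translate([70, 0, 164]) cube([1762, 25, 153]);
translate([70, 1083, 164]) cube([1762, 25, 153]);
translate([0, 70, 164]) cube([25, 968, 153]);
translate([1877, 70, 164]) cube([25, 968, 153]);
translate([170, 0, 317]) cube([66, 1108, 22]);
translate([336, 0, 317]) cube([66, 1108, 22]);
translate([502, 0, 317]) cube([66, 1108, 22]);
translate([668, 0, 317]) cube([66, 1108, 22]);
translate([834, 0, 317]) cube([66, 1108, 22]);
translate([1000, 0, 317]) cube([66, 1108, 22]);
translate([1166, 0, 317]) cube([66, 1108, 22]);
translate([1332, 0, 317]) cube([66, 1108, 22]);
translate([1498, 0, 317]) cube([66, 1108, 22]);
translate([1664, 0, 317]) cube([66, 1108, 22]);


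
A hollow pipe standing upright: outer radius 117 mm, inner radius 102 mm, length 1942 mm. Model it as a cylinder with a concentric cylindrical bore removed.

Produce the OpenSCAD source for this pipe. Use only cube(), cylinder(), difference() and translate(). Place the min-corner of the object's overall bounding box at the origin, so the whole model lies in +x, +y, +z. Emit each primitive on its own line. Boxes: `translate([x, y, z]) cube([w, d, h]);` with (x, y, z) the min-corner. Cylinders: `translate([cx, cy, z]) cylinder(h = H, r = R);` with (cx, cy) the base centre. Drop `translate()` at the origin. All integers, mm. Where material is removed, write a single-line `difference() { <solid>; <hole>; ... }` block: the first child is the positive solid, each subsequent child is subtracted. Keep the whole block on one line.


difference() { translate([117, 117, 0]) cylinder(h = 1942, r = 117); translate([117, 117, 0]) cylinder(h = 1942, r = 102); }


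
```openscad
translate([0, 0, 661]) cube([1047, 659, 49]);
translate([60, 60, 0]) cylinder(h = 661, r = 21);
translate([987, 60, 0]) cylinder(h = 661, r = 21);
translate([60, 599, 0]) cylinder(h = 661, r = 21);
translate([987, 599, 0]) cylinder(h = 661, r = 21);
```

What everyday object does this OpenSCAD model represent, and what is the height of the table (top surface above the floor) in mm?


A table. The table height is 710 mm.

A 1047×659×49 slab sits at z = 661 on four Ø42 mm round legs — a table. The top surface is at 661 + 49 = 710 mm.


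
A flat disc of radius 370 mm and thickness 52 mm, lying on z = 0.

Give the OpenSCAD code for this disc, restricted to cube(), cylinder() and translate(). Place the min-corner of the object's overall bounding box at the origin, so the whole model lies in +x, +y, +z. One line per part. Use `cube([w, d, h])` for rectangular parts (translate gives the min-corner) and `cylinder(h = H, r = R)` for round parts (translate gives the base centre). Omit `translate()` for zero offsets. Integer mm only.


translate([370, 370, 0]) cylinder(h = 52, r = 370);


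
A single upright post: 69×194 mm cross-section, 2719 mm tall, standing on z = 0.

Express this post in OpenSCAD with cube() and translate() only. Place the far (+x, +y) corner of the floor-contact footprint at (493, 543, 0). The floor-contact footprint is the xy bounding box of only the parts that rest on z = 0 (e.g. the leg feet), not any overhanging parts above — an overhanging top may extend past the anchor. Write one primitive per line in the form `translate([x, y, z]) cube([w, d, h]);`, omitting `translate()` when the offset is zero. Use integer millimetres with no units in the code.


translate([424, 349, 0]) cube([69, 194, 2719]);


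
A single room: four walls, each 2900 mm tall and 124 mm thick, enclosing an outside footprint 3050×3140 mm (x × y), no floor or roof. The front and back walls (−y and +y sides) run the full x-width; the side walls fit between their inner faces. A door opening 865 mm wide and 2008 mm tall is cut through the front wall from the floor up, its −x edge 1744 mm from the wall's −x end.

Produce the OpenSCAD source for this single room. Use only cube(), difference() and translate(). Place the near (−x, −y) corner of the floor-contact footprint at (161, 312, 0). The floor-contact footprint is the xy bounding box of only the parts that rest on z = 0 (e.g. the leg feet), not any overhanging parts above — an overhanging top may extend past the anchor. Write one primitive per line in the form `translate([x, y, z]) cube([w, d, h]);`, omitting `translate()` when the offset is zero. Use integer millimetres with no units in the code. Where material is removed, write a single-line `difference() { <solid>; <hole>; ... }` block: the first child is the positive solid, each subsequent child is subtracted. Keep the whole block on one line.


difference() { translate([161, 312, 0]) cube([3050, 124, 2900]); translate([1905, 312, 0]) cube([865, 124, 2008]); }
translate([161, 3328, 0]) cube([3050, 124, 2900]);
translate([161, 436, 0]) cube([124, 2892, 2900]);
translate([3087, 436, 0]) cube([124, 2892, 2900]);


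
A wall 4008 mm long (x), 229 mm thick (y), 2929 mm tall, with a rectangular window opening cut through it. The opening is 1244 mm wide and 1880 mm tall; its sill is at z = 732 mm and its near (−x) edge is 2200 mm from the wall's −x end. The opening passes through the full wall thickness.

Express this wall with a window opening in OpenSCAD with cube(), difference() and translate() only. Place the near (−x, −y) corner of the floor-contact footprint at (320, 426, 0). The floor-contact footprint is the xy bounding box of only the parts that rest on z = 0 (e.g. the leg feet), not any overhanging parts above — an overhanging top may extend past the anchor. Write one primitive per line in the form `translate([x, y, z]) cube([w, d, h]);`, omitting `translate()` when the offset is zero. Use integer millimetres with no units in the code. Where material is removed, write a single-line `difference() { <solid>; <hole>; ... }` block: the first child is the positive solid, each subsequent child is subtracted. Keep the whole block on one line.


difference() { translate([320, 426, 0]) cube([4008, 229, 2929]); translate([2520, 426, 732]) cube([1244, 229, 1880]); }


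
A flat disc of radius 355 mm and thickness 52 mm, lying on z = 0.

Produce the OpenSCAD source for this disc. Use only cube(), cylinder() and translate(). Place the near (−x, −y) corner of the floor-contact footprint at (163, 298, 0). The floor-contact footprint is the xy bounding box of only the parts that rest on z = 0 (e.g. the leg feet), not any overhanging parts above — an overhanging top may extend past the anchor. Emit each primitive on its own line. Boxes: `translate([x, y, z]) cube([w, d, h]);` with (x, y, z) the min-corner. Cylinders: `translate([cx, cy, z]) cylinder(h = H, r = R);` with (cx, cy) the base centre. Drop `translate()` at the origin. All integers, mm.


translate([518, 653, 0]) cylinder(h = 52, r = 355);


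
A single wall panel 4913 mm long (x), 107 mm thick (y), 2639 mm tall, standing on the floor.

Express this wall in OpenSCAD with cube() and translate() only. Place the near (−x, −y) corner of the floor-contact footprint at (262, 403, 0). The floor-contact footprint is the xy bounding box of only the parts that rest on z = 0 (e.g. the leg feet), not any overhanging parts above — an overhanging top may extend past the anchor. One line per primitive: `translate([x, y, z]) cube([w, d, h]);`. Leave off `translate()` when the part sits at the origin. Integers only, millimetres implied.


translate([262, 403, 0]) cube([4913, 107, 2639]);


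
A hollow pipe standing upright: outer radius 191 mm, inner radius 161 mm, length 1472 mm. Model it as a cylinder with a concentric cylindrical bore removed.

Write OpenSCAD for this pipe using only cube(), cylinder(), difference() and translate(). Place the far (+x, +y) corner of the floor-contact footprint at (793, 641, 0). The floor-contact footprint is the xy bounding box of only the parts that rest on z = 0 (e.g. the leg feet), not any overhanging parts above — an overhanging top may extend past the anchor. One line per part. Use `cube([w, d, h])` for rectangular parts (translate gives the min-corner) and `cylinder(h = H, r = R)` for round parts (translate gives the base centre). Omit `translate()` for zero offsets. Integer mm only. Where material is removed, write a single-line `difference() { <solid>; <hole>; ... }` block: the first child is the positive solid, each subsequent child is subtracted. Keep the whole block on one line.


difference() { translate([602, 450, 0]) cylinder(h = 1472, r = 191); translate([602, 450, 0]) cylinder(h = 1472, r = 161); }


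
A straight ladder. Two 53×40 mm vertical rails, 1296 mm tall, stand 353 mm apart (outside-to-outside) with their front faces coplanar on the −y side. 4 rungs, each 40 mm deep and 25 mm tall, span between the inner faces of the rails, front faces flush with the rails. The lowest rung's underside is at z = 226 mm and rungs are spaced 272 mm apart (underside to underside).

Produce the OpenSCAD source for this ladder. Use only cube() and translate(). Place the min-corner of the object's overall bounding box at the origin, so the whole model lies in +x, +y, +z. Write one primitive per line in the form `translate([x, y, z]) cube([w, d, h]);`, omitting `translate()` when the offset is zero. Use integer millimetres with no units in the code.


cube([53, 40, 1296]);
translate([300, 0, 0]) cube([53, 40, 1296]);
translate([53, 0, 226]) cube([247, 40, 25]);
translate([53, 0, 498]) cube([247, 40, 25]);
translate([53, 0, 770]) cube([247, 40, 25]);
translate([53, 0, 1042]) cube([247, 40, 25]);


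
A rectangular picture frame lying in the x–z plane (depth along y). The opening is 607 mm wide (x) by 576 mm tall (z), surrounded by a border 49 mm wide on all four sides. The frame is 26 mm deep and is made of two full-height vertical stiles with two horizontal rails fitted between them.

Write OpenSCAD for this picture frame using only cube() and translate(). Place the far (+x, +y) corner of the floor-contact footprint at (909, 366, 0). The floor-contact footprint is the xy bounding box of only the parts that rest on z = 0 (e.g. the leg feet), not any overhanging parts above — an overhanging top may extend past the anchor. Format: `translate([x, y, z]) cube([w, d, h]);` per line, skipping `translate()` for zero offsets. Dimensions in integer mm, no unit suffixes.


translate([204, 340, 0]) cube([49, 26, 674]);
translate([860, 340, 0]) cube([49, 26, 674]);
translate([253, 340, 0]) cube([607, 26, 49]);
translate([253, 340, 625]) cube([607, 26, 49]);


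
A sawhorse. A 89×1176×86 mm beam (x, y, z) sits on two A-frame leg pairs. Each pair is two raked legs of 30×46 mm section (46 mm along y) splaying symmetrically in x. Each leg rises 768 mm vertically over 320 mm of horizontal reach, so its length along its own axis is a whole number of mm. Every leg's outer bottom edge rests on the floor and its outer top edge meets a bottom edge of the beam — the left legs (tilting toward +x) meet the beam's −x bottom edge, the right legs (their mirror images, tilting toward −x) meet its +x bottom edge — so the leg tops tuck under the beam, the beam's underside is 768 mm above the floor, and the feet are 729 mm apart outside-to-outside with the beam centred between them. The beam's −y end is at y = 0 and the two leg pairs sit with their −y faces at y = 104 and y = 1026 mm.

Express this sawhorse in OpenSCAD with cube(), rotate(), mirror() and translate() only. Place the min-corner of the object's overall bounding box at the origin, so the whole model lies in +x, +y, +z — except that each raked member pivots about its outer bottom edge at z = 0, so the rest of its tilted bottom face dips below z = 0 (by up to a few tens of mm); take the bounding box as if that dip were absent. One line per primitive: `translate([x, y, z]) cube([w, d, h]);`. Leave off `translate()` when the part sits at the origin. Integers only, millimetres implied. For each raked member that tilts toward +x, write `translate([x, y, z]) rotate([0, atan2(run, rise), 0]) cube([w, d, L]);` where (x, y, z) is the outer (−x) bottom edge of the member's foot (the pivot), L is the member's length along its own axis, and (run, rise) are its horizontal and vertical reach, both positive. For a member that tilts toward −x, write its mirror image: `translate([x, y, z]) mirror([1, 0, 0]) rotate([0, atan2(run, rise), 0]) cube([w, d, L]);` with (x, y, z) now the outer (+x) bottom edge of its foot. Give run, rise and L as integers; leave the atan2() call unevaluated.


translate([320, 0, 768]) cube([89, 1176, 86]);
translate([0, 104, 0]) rotate([0, atan2(320, 768), 0]) cube([30, 46, 832]);
translate([729, 104, 0]) mirror([1, 0, 0]) rotate([0, atan2(320, 768), 0]) cube([30, 46, 832]);
translate([0, 1026, 0]) rotate([0, atan2(320, 768), 0]) cube([30, 46, 832]);
translate([729, 1026, 0]) mirror([1, 0, 0]) rotate([0, atan2(320, 768), 0]) cube([30, 46, 832]);


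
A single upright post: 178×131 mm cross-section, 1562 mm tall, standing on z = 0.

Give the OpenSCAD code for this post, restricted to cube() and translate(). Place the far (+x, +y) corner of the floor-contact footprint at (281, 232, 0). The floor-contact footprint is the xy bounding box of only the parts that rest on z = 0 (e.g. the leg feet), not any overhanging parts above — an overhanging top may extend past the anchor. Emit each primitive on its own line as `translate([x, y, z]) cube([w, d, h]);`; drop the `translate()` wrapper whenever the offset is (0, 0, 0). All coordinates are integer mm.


translate([103, 101, 0]) cube([178, 131, 1562]);


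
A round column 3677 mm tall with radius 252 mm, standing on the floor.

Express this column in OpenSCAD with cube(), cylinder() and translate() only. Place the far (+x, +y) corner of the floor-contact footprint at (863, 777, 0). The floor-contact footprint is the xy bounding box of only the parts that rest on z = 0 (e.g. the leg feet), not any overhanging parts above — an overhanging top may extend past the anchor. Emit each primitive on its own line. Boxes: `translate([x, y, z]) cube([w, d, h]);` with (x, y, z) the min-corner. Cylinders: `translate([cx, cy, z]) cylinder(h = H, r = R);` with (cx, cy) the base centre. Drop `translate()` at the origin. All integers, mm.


translate([611, 525, 0]) cylinder(h = 3677, r = 252);


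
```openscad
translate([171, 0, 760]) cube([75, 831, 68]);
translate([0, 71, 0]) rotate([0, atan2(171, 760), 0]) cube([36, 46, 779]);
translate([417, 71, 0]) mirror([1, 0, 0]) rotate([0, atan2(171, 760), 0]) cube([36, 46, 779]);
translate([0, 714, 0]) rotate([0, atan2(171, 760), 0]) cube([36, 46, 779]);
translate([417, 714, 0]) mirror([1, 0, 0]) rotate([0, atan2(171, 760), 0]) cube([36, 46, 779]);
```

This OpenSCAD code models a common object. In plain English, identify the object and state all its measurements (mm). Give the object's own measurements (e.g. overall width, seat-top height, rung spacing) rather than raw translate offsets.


A sawhorse. A 75×831×68 mm beam (x, y, z) sits on two A-frame leg pairs. Each pair is two raked legs of 36×46 mm section (46 mm along y) splaying symmetrically in x. Each leg rises 760 mm vertically over 171 mm of horizontal reach and is 779 mm long along its own axis. Every leg's outer bottom edge rests on the floor and its outer top edge meets a bottom edge of the beam — the left legs (tilting toward +x) meet the beam's −x bottom edge, the right legs (their mirror images, tilting toward −x) meet its +x bottom edge — so the leg tops tuck under the beam, the beam's underside is 760 mm above the floor, and the feet are 417 mm apart outside-to-outside with the beam centred between them. The two leg pairs are set in 71 mm from either end of the beam.


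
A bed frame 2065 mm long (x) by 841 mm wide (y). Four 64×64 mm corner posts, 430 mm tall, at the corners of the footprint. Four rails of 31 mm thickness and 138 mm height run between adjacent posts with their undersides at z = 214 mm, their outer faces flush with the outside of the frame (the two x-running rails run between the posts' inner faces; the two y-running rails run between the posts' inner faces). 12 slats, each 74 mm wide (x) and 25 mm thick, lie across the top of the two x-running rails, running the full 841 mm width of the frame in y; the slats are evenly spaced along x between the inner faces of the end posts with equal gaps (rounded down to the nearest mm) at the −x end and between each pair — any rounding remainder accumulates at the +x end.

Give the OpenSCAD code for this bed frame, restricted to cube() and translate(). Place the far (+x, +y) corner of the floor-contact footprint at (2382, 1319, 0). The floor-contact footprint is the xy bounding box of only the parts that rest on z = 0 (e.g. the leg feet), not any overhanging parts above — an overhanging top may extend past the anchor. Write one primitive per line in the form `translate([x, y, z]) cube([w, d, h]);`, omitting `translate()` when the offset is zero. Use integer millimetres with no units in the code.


translate([317, 478, 0]) cube([64, 64, 430]);
translate([317, 1255, 0]) cube([64, 64, 430]);
translate([2318, 478, 0]) cube([64, 64, 430]);
translate([2318, 1255, 0]) cube([64, 64, 430]);
translate([381, 478, 214]) cube([1937, 31, 138]);
translate([381, 1288, 214]) cube([1937, 31, 138]);
translate([317, 542, 214]) cube([31, 713, 138]);
translate([2351, 542, 214]) cube([31, 713, 138]);
translate([461, 478, 352]) cube([74, 841, 25]);
translate([615, 478, 352]) cube([74, 841, 25]);
translate([769, 478, 352]) cube([74, 841, 25]);
translate([923, 478, 352]) cube([74, 841, 25]);
translate([1077, 478, 352]) cube([74, 841, 25]);
translate([1231, 478, 352]) cube([74, 841, 25]);
translate([1385, 478, 352]) cube([74, 841, 25]);
translate([1539, 478, 352]) cube([74, 841, 25]);
translate([1693, 478, 352]) cube([74, 841, 25]);
translate([1847, 478, 352]) cube([74, 841, 25]);
translate([2001, 478, 352]) cube([74, 841, 25]);
translate([2155, 478, 352]) cube([74, 841, 25]);


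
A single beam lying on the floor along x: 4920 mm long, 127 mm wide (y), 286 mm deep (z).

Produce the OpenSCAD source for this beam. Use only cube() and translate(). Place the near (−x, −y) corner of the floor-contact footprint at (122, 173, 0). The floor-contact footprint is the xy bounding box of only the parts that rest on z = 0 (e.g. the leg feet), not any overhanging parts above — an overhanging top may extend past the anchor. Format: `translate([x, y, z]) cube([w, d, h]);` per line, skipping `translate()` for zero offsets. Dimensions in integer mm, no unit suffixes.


translate([122, 173, 0]) cube([4920, 127, 286]);


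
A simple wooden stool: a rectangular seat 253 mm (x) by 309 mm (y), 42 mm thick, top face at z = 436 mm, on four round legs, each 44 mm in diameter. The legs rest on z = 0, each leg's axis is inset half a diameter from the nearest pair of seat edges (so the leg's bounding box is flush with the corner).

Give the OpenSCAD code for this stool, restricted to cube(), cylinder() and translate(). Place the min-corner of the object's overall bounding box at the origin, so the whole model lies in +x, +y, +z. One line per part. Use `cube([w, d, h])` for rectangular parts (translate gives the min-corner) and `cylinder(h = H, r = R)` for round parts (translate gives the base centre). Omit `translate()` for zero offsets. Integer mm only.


translate([0, 0, 394]) cube([253, 309, 42]);
translate([22, 22, 0]) cylinder(h = 394, r = 22);
translate([231, 22, 0]) cylinder(h = 394, r = 22);
translate([22, 287, 0]) cylinder(h = 394, r = 22);
translate([231, 287, 0]) cylinder(h = 394, r = 22);


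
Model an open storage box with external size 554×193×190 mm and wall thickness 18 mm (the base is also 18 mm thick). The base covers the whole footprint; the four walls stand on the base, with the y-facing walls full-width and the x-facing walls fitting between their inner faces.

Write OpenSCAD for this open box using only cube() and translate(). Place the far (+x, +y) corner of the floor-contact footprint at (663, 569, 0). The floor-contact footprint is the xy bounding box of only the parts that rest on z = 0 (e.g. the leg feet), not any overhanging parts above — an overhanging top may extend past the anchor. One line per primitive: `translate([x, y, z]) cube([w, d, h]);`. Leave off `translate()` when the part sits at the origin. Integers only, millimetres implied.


translate([109, 376, 0]) cube([554, 193, 18]);
translate([109, 376, 18]) cube([554, 18, 172]);
translate([109, 551, 18]) cube([554, 18, 172]);
translate([109, 394, 18]) cube([18, 157, 172]);
translate([645, 394, 18]) cube([18, 157, 172]);


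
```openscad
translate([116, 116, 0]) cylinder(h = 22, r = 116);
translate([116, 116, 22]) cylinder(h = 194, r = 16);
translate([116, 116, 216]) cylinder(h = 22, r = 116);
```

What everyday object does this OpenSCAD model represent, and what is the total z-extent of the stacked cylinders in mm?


A spool. The overall height is 238 mm.

Three coaxial cylinders, large–small–large — a spool. Two 22 mm flanges and a 194 mm core give 22 + 194 + 22 = 238 mm.


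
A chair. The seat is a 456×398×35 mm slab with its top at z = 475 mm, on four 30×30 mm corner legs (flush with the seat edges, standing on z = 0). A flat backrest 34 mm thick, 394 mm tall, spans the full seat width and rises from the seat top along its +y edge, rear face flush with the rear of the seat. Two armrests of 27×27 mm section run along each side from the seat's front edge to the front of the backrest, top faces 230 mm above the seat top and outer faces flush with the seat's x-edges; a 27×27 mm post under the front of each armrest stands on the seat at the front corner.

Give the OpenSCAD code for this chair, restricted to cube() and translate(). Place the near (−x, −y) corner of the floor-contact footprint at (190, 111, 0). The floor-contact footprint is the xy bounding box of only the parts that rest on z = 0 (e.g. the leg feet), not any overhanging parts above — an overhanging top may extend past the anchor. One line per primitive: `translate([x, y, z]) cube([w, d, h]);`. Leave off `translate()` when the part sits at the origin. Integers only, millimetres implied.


translate([190, 111, 440]) cube([456, 398, 35]);
translate([190, 111, 0]) cube([30, 30, 440]);
translate([616, 111, 0]) cube([30, 30, 440]);
translate([190, 479, 0]) cube([30, 30, 440]);
translate([616, 479, 0]) cube([30, 30, 440]);
translate([190, 475, 475]) cube([456, 34, 394]);
translate([190, 111, 678]) cube([27, 364, 27]);
translate([619, 111, 678]) cube([27, 364, 27]);
translate([190, 111, 475]) cube([27, 27, 203]);
translate([619, 111, 475]) cube([27, 27, 203]);


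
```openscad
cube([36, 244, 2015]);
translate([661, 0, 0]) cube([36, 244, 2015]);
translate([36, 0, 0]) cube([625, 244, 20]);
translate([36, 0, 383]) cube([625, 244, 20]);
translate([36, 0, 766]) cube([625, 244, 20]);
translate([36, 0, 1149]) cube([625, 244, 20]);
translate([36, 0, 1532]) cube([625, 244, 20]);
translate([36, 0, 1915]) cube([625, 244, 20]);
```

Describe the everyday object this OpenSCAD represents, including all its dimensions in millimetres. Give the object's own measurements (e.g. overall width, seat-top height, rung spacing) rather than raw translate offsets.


An open bookshelf. Two side panels, each 36 mm thick, 244 mm deep and 2015 mm tall, stand 697 mm apart (outside-to-outside). Between them sit 6 shelves, each 20 mm thick and 244 mm deep, spanning the full gap between the sides. The bottom shelf rests on the floor (its underside at z = 0) and the clear gap between one shelf's top and the next shelf's underside is 363 mm.


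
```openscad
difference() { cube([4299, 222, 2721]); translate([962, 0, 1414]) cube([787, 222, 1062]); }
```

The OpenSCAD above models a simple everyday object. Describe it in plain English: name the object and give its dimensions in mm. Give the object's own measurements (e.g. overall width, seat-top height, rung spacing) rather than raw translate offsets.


A wall 4299 mm long (x), 222 mm thick (y), 2721 mm tall, with a rectangular window opening cut through it. The opening is 787 mm wide and 1062 mm tall; its sill is at z = 1414 mm and its near (−x) edge is 962 mm from the wall's −x end. The opening passes through the full wall thickness.


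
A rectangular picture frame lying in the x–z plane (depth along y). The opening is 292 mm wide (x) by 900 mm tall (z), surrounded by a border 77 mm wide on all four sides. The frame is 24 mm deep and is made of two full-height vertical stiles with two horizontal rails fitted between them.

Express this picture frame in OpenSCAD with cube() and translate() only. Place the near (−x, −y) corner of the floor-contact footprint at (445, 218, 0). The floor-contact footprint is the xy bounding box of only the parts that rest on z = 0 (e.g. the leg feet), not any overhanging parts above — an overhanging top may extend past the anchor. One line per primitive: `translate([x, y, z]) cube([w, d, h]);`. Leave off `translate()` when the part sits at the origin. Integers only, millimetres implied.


translate([445, 218, 0]) cube([77, 24, 1054]);
translate([814, 218, 0]) cube([77, 24, 1054]);
translate([522, 218, 0]) cube([292, 24, 77]);
translate([522, 218, 977]) cube([292, 24, 77]);


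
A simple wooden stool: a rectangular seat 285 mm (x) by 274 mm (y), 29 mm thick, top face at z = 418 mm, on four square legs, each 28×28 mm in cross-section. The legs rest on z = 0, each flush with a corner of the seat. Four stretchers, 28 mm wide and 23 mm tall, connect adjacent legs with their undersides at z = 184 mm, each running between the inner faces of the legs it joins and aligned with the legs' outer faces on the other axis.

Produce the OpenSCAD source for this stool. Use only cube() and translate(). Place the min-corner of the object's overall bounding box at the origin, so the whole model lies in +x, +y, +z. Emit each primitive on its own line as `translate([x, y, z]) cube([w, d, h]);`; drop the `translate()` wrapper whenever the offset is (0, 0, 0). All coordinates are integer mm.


translate([0, 0, 389]) cube([285, 274, 29]);
cube([28, 28, 389]);
translate([257, 0, 0]) cube([28, 28, 389]);
translate([0, 246, 0]) cube([28, 28, 389]);
translate([257, 246, 0]) cube([28, 28, 389]);
translate([28, 0, 184]) cube([229, 28, 23]);
translate([28, 246, 184]) cube([229, 28, 23]);
translate([0, 28, 184]) cube([28, 218, 23]);
translate([257, 28, 184]) cube([28, 218, 23]);


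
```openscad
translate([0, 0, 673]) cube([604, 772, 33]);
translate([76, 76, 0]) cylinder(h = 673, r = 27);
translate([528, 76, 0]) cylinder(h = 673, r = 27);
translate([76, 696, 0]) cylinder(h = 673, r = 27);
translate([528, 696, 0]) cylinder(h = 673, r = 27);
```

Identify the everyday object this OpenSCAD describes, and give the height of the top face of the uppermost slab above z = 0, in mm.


A table. The table height is 706 mm.

A 604×772×33 slab sits at z = 673 on four Ø54 mm round legs — a table. The top surface is at 673 + 33 = 706 mm.


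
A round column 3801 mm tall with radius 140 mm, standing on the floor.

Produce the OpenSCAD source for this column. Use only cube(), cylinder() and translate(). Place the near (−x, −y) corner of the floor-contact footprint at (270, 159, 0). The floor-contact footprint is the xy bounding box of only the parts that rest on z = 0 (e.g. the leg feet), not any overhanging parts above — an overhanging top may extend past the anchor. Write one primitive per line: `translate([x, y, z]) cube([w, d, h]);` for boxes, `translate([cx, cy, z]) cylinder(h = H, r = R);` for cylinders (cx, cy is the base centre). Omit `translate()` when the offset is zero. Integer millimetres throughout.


translate([410, 299, 0]) cylinder(h = 3801, r = 140);


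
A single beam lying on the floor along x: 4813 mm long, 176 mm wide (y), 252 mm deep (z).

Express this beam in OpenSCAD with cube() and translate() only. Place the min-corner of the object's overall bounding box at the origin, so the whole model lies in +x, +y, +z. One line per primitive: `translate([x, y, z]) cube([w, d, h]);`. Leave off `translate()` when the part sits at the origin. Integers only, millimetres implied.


cube([4813, 176, 252]);


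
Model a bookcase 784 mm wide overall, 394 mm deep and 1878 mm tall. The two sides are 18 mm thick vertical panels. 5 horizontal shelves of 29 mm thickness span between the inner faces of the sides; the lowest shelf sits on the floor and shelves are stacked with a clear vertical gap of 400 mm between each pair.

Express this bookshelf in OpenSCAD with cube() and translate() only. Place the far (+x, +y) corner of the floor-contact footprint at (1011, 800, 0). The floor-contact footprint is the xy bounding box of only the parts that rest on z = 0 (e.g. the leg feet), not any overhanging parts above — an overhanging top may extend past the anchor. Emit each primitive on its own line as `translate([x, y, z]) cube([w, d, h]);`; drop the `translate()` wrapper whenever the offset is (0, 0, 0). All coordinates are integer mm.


translate([227, 406, 0]) cube([18, 394, 1878]);
translate([993, 406, 0]) cube([18, 394, 1878]);
translate([245, 406, 0]) cube([748, 394, 29]);
translate([245, 406, 429]) cube([748, 394, 29]);
translate([245, 406, 858]) cube([748, 394, 29]);
translate([245, 406, 1287]) cube([748, 394, 29]);
translate([245, 406, 1716]) cube([748, 394, 29]);


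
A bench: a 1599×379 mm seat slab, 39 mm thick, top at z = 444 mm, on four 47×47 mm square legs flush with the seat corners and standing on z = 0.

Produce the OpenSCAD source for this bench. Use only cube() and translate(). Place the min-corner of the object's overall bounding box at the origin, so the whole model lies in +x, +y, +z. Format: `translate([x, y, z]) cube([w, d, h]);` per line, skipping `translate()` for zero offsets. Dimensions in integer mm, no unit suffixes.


// leg_h = 444 − 39 = 405
translate([0, 0, 405]) cube([1599, 379, 39]);
cube([47, 47, 405]);
translate([0, 332, 0]) cube([47, 47, 405]);
translate([1552, 0, 0]) cube([47, 47, 405]);
translate([1552, 332, 0]) cube([47, 47, 405]);


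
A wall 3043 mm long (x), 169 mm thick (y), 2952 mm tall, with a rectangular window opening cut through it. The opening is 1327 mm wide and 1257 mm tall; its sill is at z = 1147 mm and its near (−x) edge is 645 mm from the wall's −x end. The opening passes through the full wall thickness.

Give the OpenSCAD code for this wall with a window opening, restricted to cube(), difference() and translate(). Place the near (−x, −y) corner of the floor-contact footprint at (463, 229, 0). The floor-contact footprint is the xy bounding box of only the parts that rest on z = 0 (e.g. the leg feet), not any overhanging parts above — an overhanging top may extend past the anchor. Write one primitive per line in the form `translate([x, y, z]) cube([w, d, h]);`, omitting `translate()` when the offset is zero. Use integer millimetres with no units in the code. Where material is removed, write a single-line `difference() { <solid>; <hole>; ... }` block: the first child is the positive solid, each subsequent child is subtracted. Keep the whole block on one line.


difference() { translate([463, 229, 0]) cube([3043, 169, 2952]); translate([1108, 229, 1147]) cube([1327, 169, 1257]); }


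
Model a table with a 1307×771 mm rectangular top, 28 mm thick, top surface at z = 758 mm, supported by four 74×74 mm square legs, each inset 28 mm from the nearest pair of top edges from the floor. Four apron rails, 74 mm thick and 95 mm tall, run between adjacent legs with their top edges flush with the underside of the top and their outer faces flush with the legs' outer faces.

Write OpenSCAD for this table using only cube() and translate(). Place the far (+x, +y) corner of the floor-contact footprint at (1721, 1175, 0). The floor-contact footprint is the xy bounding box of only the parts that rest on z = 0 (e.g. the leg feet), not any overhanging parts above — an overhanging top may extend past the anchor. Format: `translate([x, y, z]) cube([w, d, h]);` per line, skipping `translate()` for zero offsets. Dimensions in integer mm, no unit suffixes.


// leg_h = 758 - 28 = 730
// apron z = 730 - 95 = 635
translate([442, 432, 730]) cube([1307, 771, 28]);
translate([470, 460, 0]) cube([74, 74, 730]);
translate([1647, 460, 0]) cube([74, 74, 730]);
translate([470, 1101, 0]) cube([74, 74, 730]);
translate([1647, 1101, 0]) cube([74, 74, 730]);
translate([544, 460, 635]) cube([1103, 74, 95]);
translate([544, 1101, 635]) cube([1103, 74, 95]);
translate([470, 534, 635]) cube([74, 567, 95]);
translate([1647, 534, 635]) cube([74, 567, 95]);
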